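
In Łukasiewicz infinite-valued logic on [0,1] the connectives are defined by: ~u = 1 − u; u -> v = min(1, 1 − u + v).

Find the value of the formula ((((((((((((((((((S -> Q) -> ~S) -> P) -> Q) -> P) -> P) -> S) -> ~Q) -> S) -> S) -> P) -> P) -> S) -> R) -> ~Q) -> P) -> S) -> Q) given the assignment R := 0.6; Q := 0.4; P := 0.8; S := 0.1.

(S -> Q): min(1, 1 − 0.1 + 0.4) = 1
~S: Łukasiewicz ¬ gives 1 − 0.1 = 0.9
((S -> Q) -> ~S): min(1, 1 − 1 + 0.9) = 0.9
(((S -> Q) -> ~S) -> P): min(1, 1 − 0.9 + 0.8) = 0.9
((((S -> Q) -> ~S) -> P) -> Q): min(1, 1 − 0.9 + 0.4) = 0.5
(((((S -> Q) -> ~S) -> P) -> Q) -> P): min(1, 1 − 0.5 + 0.8) = 1
((((((S -> Q) -> ~S) -> P) -> Q) -> P) -> P): min(1, 1 − 1 + 0.8) = 0.8
(((((((S -> Q) -> ~S) -> P) -> Q) -> P) -> P) -> S): min(1, 1 − 0.8 + 0.1) = 0.3
~Q: Łukasiewicz ¬ gives 1 − 0.4 = 0.6
((((((((S -> Q) -> ~S) -> P) -> Q) -> P) -> P) -> S) -> ~Q): min(1, 1 − 0.3 + 0.6) = 1
(((((((((S -> Q) -> ~S) -> P) -> Q) -> P) -> P) -> S) -> ~Q) -> S): min(1, 1 − 1 + 0.1) = 0.1
((((((((((S -> Q) -> ~S) -> P) -> Q) -> P) -> P) -> S) -> ~Q) -> S) -> S): min(1, 1 − 0.1 + 0.1) = 1
(((((((((((S -> Q) -> ~S) -> P) -> Q) -> P) -> P) -> S) -> ~Q) -> S) -> S) -> P): min(1, 1 − 1 + 0.8) = 0.8
((((((((((((S -> Q) -> ~S) -> P) -> Q) -> P) -> P) -> S) -> ~Q) -> S) -> S) -> P) -> P): min(1, 1 − 0.8 + 0.8) = 1
(((((((((((((S -> Q) -> ~S) -> P) -> Q) -> P) -> P) -> S) -> ~Q) -> S) -> S) -> P) -> P) -> S): min(1, 1 − 1 + 0.1) = 0.1
((((((((((((((S -> Q) -> ~S) -> P) -> Q) -> P) -> P) -> S) -> ~Q) -> S) -> S) -> P) -> P) -> S) -> R): min(1, 1 − 0.1 + 0.6) = 1
~Q: Łukasiewicz ¬ gives 1 − 0.4 = 0.6
(((((((((((((((S -> Q) -> ~S) -> P) -> Q) -> P) -> P) -> S) -> ~Q) -> S) -> S) -> P) -> P) -> S) -> R) -> ~Q): min(1, 1 − 1 + 0.6) = 0.6
((((((((((((((((S -> Q) -> ~S) -> P) -> Q) -> P) -> P) -> S) -> ~Q) -> S) -> S) -> P) -> P) -> S) -> R) -> ~Q) -> P): min(1, 1 − 0.6 + 0.8) = 1
(((((((((((((((((S -> Q) -> ~S) -> P) -> Q) -> P) -> P) -> S) -> ~Q) -> S) -> S) -> P) -> P) -> S) -> R) -> ~Q) -> P) -> S): min(1, 1 − 1 + 0.1) = 0.1
((((((((((((((((((S -> Q) -> ~S) -> P) -> Q) -> P) -> P) -> S) -> ~Q) -> S) -> S) -> P) -> P) -> S) -> R) -> ~Q) -> P) -> S) -> Q): min(1, 1 − 0.1 + 0.4) = 1

1.00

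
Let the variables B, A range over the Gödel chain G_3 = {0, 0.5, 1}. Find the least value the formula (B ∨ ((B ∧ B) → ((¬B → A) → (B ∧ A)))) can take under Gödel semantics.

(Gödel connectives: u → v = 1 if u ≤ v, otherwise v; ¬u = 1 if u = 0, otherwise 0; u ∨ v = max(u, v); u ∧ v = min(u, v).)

The minimum is attained at B = 0.5, A = 0:
  (B ∧ B) = min(0.5, 0.5) = 0.5
  ¬B: Gödel ¬ of 0.5 = 0 (operand ≠ 0)
  (¬B → A): 0 ≤ 0, so result = 1
  (B ∧ A) = min(0.5, 0) = 0
  ((¬B → A) → (B ∧ A)): 1 > 0, so result = 0
  ((B ∧ B) → ((¬B → A) → (B ∧ A))): 0.5 > 0, so result = 0
  (B ∨ ((B ∧ B) → ((¬B → A) → (B ∧ A)))) = max(0.5, 0) = 0.5
Checking all 9 assignments confirms none give a value below 0.50.

0.50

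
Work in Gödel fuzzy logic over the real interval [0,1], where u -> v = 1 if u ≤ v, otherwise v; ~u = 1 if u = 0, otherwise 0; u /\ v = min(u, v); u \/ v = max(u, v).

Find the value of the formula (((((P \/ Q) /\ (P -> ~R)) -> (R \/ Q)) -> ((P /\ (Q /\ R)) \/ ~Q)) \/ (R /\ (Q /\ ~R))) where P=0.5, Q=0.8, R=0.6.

0.50

(P \/ Q) = max(0.5, 0.8) = 0.8
~R: Gödel ¬ of 0.6 = 0 (operand ≠ 0)
(P -> ~R): 0.5 > 0, so result = 0
((P \/ Q) /\ (P -> ~R)) = min(0.8, 0) = 0
(R \/ Q) = max(0.6, 0.8) = 0.8
(((P \/ Q) /\ (P -> ~R)) -> (R \/ Q)): 0 ≤ 0.8, so result = 1
(Q /\ R) = min(0.8, 0.6) = 0.6
(P /\ (Q /\ R)) = min(0.5, 0.6) = 0.5
~Q: Gödel ¬ of 0.8 = 0 (operand ≠ 0)
((P /\ (Q /\ R)) \/ ~Q) = max(0.5, 0) = 0.5
((((P \/ Q) /\ (P -> ~R)) -> (R \/ Q)) -> ((P /\ (Q /\ R)) \/ ~Q)): 1 > 0.5, so result = 0.5
~R: Gödel ¬ of 0.6 = 0 (operand ≠ 0)
(Q /\ ~R) = min(0.8, 0) = 0
(R /\ (Q /\ ~R)) = min(0.6, 0) = 0
(((((P \/ Q) /\ (P -> ~R)) -> (R \/ Q)) -> ((P /\ (Q /\ R)) \/ ~Q)) \/ (R /\ (Q /\ ~R))) = max(0.5, 0) = 0.5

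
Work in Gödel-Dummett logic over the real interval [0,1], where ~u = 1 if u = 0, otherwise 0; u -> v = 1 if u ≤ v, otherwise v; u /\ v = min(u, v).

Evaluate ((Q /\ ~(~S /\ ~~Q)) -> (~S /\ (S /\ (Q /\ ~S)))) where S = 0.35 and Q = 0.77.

~S: Gödel ¬ of 0.35 = 0 (operand ≠ 0)
~Q: Gödel ¬ of 0.77 = 0 (operand ≠ 0)
~~Q: Gödel ¬ of 0 = 1 (operand is 0)
(~S /\ ~~Q) = min(0, 1) = 0
~(~S /\ ~~Q): Gödel ¬ of 0 = 1 (operand is 0)
(Q /\ ~(~S /\ ~~Q)) = min(0.77, 1) = 0.77
~S: Gödel ¬ of 0.35 = 0 (operand ≠ 0)
~S: Gödel ¬ of 0.35 = 0 (operand ≠ 0)
(Q /\ ~S) = min(0.77, 0) = 0
(S /\ (Q /\ ~S)) = min(0.35, 0) = 0
(~S /\ (S /\ (Q /\ ~S))) = min(0, 0) = 0
((Q /\ ~(~S /\ ~~Q)) -> (~S /\ (S /\ (Q /\ ~S)))): 0.77 > 0, so result = 0

0.00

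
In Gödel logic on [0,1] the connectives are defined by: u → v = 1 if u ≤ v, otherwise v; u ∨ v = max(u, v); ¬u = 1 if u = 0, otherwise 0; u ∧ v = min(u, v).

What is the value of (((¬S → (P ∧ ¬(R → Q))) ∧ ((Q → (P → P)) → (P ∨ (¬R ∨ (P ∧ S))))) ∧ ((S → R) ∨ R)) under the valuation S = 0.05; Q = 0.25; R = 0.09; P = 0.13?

¬S: Gödel ¬ of 0.05 = 0 (operand ≠ 0)
(R → Q): 0.09 ≤ 0.25, so result = 1
¬(R → Q): Gödel ¬ of 1 = 0 (operand ≠ 0)
(P ∧ ¬(R → Q)) = min(0.13, 0) = 0
(¬S → (P ∧ ¬(R → Q))): 0 ≤ 0, so result = 1
(P → P): 0.13 ≤ 0.13, so result = 1
(Q → (P → P)): 0.25 ≤ 1, so result = 1
¬R: Gödel ¬ of 0.09 = 0 (operand ≠ 0)
(P ∧ S) = min(0.13, 0.05) = 0.05
(¬R ∨ (P ∧ S)) = max(0, 0.05) = 0.05
(P ∨ (¬R ∨ (P ∧ S))) = max(0.13, 0.05) = 0.13
((Q → (P → P)) → (P ∨ (¬R ∨ (P ∧ S)))): 1 > 0.13, so result = 0.13
((¬S → (P ∧ ¬(R → Q))) ∧ ((Q → (P → P)) → (P ∨ (¬R ∨ (P ∧ S))))) = min(1, 0.13) = 0.13
(S → R): 0.05 ≤ 0.09, so result = 1
((S → R) ∨ R) = max(1, 0.09) = 1
(((¬S → (P ∧ ¬(R → Q))) ∧ ((Q → (P → P)) → (P ∨ (¬R ∨ (P ∧ S))))) ∧ ((S → R) ∨ R)) = min(0.13, 1) = 0.13

0.13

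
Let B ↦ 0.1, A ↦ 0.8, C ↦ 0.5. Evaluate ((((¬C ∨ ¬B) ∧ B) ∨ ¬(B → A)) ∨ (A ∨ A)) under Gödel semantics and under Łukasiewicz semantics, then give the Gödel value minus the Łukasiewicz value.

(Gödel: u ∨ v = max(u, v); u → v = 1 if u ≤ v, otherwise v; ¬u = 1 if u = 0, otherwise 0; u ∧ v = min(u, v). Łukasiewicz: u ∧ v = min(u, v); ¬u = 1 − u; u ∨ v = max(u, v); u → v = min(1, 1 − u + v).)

Gödel evaluation:
  ¬C: Gödel ¬ of 0.5 = 0 (operand ≠ 0)
  ¬B: Gödel ¬ of 0.1 = 0 (operand ≠ 0)
  (¬C ∨ ¬B) = max(0, 0) = 0
  ((¬C ∨ ¬B) ∧ B) = min(0, 0.1) = 0
  (B → A): 0.1 ≤ 0.8, so result = 1
  ¬(B → A): Gödel ¬ of 1 = 0 (operand ≠ 0)
  (((¬C ∨ ¬B) ∧ B) ∨ ¬(B → A)) = max(0, 0) = 0
  (A ∨ A) = max(0.8, 0.8) = 0.8
  ((((¬C ∨ ¬B) ∧ B) ∨ ¬(B → A)) ∨ (A ∨ A)) = max(0, 0.8) = 0.8
  Gödel value = 0.8
Łukasiewicz evaluation:
  ¬C: Łukasiewicz ¬ gives 1 − 0.5 = 0.5
  ¬B: Łukasiewicz ¬ gives 1 − 0.1 = 0.9
  (¬C ∨ ¬B) = max(0.5, 0.9) = 0.9
  ((¬C ∨ ¬B) ∧ B) = min(0.9, 0.1) = 0.1
  (B → A): min(1, 1 − 0.1 + 0.8) = 1
  ¬(B → A): Łukasiewicz ¬ gives 1 − 1 = 0
  (((¬C ∨ ¬B) ∧ B) ∨ ¬(B → A)) = max(0.1, 0) = 0.1
  (A ∨ A) = max(0.8, 0.8) = 0.8
  ((((¬C ∨ ¬B) ∧ B) ∨ ¬(B → A)) ∨ (A ∨ A)) = max(0.1, 0.8) = 0.8
  Łukasiewicz value = 0.8
Difference: 0.8 − 0.8 = 0.00

0.00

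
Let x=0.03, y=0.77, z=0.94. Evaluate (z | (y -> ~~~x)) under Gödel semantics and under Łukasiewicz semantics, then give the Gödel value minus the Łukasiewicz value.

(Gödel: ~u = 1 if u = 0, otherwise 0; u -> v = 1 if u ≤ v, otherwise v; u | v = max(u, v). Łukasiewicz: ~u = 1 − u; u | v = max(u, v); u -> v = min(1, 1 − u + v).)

-0.06

Gödel evaluation:
  ~x: Gödel ¬ of 0.03 = 0 (operand ≠ 0)
  ~~x: Gödel ¬ of 0 = 1 (operand is 0)
  ~~~x: Gödel ¬ of 1 = 0 (operand ≠ 0)
  (y -> ~~~x): 0.77 > 0, so result = 0
  (z | (y -> ~~~x)) = max(0.94, 0) = 0.94
  Gödel value = 0.94
Łukasiewicz evaluation:
  ~x: Łukasiewicz ¬ gives 1 − 0.03 = 0.97
  ~~x: Łukasiewicz ¬ gives 1 − 0.97 = 0.03
  ~~~x: Łukasiewicz ¬ gives 1 − 0.03 = 0.97
  (y -> ~~~x): min(1, 1 − 0.77 + 0.97) = 1
  (z | (y -> ~~~x)) = max(0.94, 1) = 1
  Łukasiewicz value = 1
Difference: 0.94 − 1 = -0.06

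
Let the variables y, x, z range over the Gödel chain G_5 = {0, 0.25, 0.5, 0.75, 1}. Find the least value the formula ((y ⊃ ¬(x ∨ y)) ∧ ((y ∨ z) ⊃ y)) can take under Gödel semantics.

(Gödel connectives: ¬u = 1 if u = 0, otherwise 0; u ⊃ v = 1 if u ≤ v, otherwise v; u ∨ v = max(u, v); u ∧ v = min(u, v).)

0.00

The minimum is attained at y = 0, x = 0, z = 0.25:
  (x ∨ y) = max(0, 0) = 0
  ¬(x ∨ y): Gödel ¬ of 0 = 1 (operand is 0)
  (y ⊃ ¬(x ∨ y)): 0 ≤ 1, so result = 1
  (y ∨ z) = max(0, 0.25) = 0.25
  ((y ∨ z) ⊃ y): 0.25 > 0, so result = 0
  ((y ⊃ ¬(x ∨ y)) ∧ ((y ∨ z) ⊃ y)) = min(1, 0) = 0
Checking all 125 assignments confirms none give a value below 0.00.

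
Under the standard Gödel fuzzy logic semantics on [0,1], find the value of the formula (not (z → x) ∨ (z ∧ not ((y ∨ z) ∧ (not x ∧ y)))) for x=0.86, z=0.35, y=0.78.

0.35

(z → x): 0.35 ≤ 0.86, so result = 1
not (z → x): Gödel ¬ of 1 = 0 (operand ≠ 0)
(y ∨ z) = max(0.78, 0.35) = 0.78
not x: Gödel ¬ of 0.86 = 0 (operand ≠ 0)
(not x ∧ y) = min(0, 0.78) = 0
((y ∨ z) ∧ (not x ∧ y)) = min(0.78, 0) = 0
not ((y ∨ z) ∧ (not x ∧ y)): Gödel ¬ of 0 = 1 (operand is 0)
(z ∧ not ((y ∨ z) ∧ (not x ∧ y))) = min(0.35, 1) = 0.35
(not (z → x) ∨ (z ∧ not ((y ∨ z) ∧ (not x ∧ y)))) = max(0, 0.35) = 0.35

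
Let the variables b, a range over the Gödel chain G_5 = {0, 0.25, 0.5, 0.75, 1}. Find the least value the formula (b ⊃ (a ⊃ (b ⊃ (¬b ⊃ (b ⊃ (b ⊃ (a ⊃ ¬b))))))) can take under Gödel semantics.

Every assignment gives 1. For instance at b = 0, a = 0:
  ¬b: Gödel ¬ of 0 = 1 (operand is 0)
  ¬b: Gödel ¬ of 0 = 1 (operand is 0)
  (a ⊃ ¬b): 0 ≤ 1, so result = 1
  (b ⊃ (a ⊃ ¬b)): 0 ≤ 1, so result = 1
  (b ⊃ (b ⊃ (a ⊃ ¬b))): 0 ≤ 1, so result = 1
  (¬b ⊃ (b ⊃ (b ⊃ (a ⊃ ¬b)))): 1 ≤ 1, so result = 1
  (b ⊃ (¬b ⊃ (b ⊃ (b ⊃ (a ⊃ ¬b))))): 0 ≤ 1, so result = 1
  (a ⊃ (b ⊃ (¬b ⊃ (b ⊃ (b ⊃ (a ⊃ ¬b)))))): 0 ≤ 1, so result = 1
  (b ⊃ (a ⊃ (b ⊃ (¬b ⊃ (b ⊃ (b ⊃ (a ⊃ ¬b))))))): 0 ≤ 1, so result = 1
All 25 assignments give value 1 — the formula is a G_5-tautology.

1.00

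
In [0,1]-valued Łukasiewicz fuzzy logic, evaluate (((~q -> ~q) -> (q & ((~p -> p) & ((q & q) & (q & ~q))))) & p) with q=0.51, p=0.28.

~q: Łukasiewicz ¬ gives 1 − 0.51 = 0.49
~q: Łukasiewicz ¬ gives 1 − 0.51 = 0.49
(~q -> ~q): min(1, 1 − 0.49 + 0.49) = 1
~p: Łukasiewicz ¬ gives 1 − 0.28 = 0.72
(~p -> p): min(1, 1 − 0.72 + 0.28) = 0.56
(q & q) = min(0.51, 0.51) = 0.51
~q: Łukasiewicz ¬ gives 1 − 0.51 = 0.49
(q & ~q) = min(0.51, 0.49) = 0.49
((q & q) & (q & ~q)) = min(0.51, 0.49) = 0.49
((~p -> p) & ((q & q) & (q & ~q))) = min(0.56, 0.49) = 0.49
(q & ((~p -> p) & ((q & q) & (q & ~q)))) = min(0.51, 0.49) = 0.49
((~q -> ~q) -> (q & ((~p -> p) & ((q & q) & (q & ~q))))): min(1, 1 − 1 + 0.49) = 0.49
(((~q -> ~q) -> (q & ((~p -> p) & ((q & q) & (q & ~q))))) & p) = min(0.49, 0.28) = 0.28

0.28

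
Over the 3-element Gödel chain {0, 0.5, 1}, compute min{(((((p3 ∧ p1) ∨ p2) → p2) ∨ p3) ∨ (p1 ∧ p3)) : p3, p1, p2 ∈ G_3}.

The minimum is attained at p3 = 0.5, p1 = 0.5, p2 = 0:
  (p3 ∧ p1) = min(0.5, 0.5) = 0.5
  ((p3 ∧ p1) ∨ p2) = max(0.5, 0) = 0.5
  (((p3 ∧ p1) ∨ p2) → p2): 0.5 > 0, so result = 0
  ((((p3 ∧ p1) ∨ p2) → p2) ∨ p3) = max(0, 0.5) = 0.5
  (p1 ∧ p3) = min(0.5, 0.5) = 0.5
  (((((p3 ∧ p1) ∨ p2) → p2) ∨ p3) ∨ (p1 ∧ p3)) = max(0.5, 0.5) = 0.5
Checking all 27 assignments confirms none give a value below 0.50.

0.50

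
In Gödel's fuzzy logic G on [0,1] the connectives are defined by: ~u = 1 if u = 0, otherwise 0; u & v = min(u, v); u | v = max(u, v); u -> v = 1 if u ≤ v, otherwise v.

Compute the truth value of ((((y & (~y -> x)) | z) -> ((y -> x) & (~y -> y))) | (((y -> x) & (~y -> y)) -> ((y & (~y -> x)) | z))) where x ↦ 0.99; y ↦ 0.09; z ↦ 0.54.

~y: Gödel ¬ of 0.09 = 0 (operand ≠ 0)
(~y -> x): 0 ≤ 0.99, so result = 1
(y & (~y -> x)) = min(0.09, 1) = 0.09
((y & (~y -> x)) | z) = max(0.09, 0.54) = 0.54
(y -> x): 0.09 ≤ 0.99, so result = 1
~y: Gödel ¬ of 0.09 = 0 (operand ≠ 0)
(~y -> y): 0 ≤ 0.09, so result = 1
((y -> x) & (~y -> y)) = min(1, 1) = 1
(((y & (~y -> x)) | z) -> ((y -> x) & (~y -> y))): 0.54 ≤ 1, so result = 1
(y -> x): 0.09 ≤ 0.99, so result = 1
~y: Gödel ¬ of 0.09 = 0 (operand ≠ 0)
(~y -> y): 0 ≤ 0.09, so result = 1
((y -> x) & (~y -> y)) = min(1, 1) = 1
~y: Gödel ¬ of 0.09 = 0 (operand ≠ 0)
(~y -> x): 0 ≤ 0.99, so result = 1
(y & (~y -> x)) = min(0.09, 1) = 0.09
((y & (~y -> x)) | z) = max(0.09, 0.54) = 0.54
(((y -> x) & (~y -> y)) -> ((y & (~y -> x)) | z)): 1 > 0.54, so result = 0.54
((((y & (~y -> x)) | z) -> ((y -> x) & (~y -> y))) | (((y -> x) & (~y -> y)) -> ((y & (~y -> x)) | z))) = max(1, 0.54) = 1

1.00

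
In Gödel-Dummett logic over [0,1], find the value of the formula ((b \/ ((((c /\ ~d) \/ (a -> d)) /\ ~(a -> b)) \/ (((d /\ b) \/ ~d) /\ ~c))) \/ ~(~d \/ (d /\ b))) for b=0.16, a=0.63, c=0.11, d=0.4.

0.16

~d: Gödel ¬ of 0.4 = 0 (operand ≠ 0)
(c /\ ~d) = min(0.11, 0) = 0
(a -> d): 0.63 > 0.4, so result = 0.4
((c /\ ~d) \/ (a -> d)) = max(0, 0.4) = 0.4
(a -> b): 0.63 > 0.16, so result = 0.16
~(a -> b): Gödel ¬ of 0.16 = 0 (operand ≠ 0)
(((c /\ ~d) \/ (a -> d)) /\ ~(a -> b)) = min(0.4, 0) = 0
(d /\ b) = min(0.4, 0.16) = 0.16
~d: Gödel ¬ of 0.4 = 0 (operand ≠ 0)
((d /\ b) \/ ~d) = max(0.16, 0) = 0.16
~c: Gödel ¬ of 0.11 = 0 (operand ≠ 0)
(((d /\ b) \/ ~d) /\ ~c) = min(0.16, 0) = 0
((((c /\ ~d) \/ (a -> d)) /\ ~(a -> b)) \/ (((d /\ b) \/ ~d) /\ ~c)) = max(0, 0) = 0
(b \/ ((((c /\ ~d) \/ (a -> d)) /\ ~(a -> b)) \/ (((d /\ b) \/ ~d) /\ ~c))) = max(0.16, 0) = 0.16
~d: Gödel ¬ of 0.4 = 0 (operand ≠ 0)
(d /\ b) = min(0.4, 0.16) = 0.16
(~d \/ (d /\ b)) = max(0, 0.16) = 0.16
~(~d \/ (d /\ b)): Gödel ¬ of 0.16 = 0 (operand ≠ 0)
((b \/ ((((c /\ ~d) \/ (a -> d)) /\ ~(a -> b)) \/ (((d /\ b) \/ ~d) /\ ~c))) \/ ~(~d \/ (d /\ b))) = max(0.16, 0) = 0.16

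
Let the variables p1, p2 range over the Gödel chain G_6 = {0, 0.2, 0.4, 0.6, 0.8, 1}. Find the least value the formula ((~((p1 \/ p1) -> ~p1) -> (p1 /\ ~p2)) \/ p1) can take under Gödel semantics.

The minimum is attained at p1 = 0.2, p2 = 0:
  (p1 \/ p1) = max(0.2, 0.2) = 0.2
  ~p1: Gödel ¬ of 0.2 = 0 (operand ≠ 0)
  ((p1 \/ p1) -> ~p1): 0.2 > 0, so result = 0
  ~((p1 \/ p1) -> ~p1): Gödel ¬ of 0 = 1 (operand is 0)
  ~p2: Gödel ¬ of 0 = 1 (operand is 0)
  (p1 /\ ~p2) = min(0.2, 1) = 0.2
  (~((p1 \/ p1) -> ~p1) -> (p1 /\ ~p2)): 1 > 0.2, so result = 0.2
  ((~((p1 \/ p1) -> ~p1) -> (p1 /\ ~p2)) \/ p1) = max(0.2, 0.2) = 0.2
Checking all 36 assignments confirms none give a value below 0.20.

0.20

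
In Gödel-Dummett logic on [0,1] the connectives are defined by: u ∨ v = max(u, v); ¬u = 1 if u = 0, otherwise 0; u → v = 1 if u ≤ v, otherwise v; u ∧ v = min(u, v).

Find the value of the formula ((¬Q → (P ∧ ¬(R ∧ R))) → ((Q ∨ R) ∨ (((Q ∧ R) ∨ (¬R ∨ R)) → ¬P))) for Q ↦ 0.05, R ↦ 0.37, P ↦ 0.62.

¬Q: Gödel ¬ of 0.05 = 0 (operand ≠ 0)
(R ∧ R) = min(0.37, 0.37) = 0.37
¬(R ∧ R): Gödel ¬ of 0.37 = 0 (operand ≠ 0)
(P ∧ ¬(R ∧ R)) = min(0.62, 0) = 0
(¬Q → (P ∧ ¬(R ∧ R))): 0 ≤ 0, so result = 1
(Q ∨ R) = max(0.05, 0.37) = 0.37
(Q ∧ R) = min(0.05, 0.37) = 0.05
¬R: Gödel ¬ of 0.37 = 0 (operand ≠ 0)
(¬R ∨ R) = max(0, 0.37) = 0.37
((Q ∧ R) ∨ (¬R ∨ R)) = max(0.05, 0.37) = 0.37
¬P: Gödel ¬ of 0.62 = 0 (operand ≠ 0)
(((Q ∧ R) ∨ (¬R ∨ R)) → ¬P): 0.37 > 0, so result = 0
((Q ∨ R) ∨ (((Q ∧ R) ∨ (¬R ∨ R)) → ¬P)) = max(0.37, 0) = 0.37
((¬Q → (P ∧ ¬(R ∧ R))) → ((Q ∨ R) ∨ (((Q ∧ R) ∨ (¬R ∨ R)) → ¬P))): 1 > 0.37, so result = 0.37

0.37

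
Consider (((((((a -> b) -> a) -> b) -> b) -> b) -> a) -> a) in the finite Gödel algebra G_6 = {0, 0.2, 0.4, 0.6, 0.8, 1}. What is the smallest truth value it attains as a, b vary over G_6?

0.20

The minimum is attained at a = 0.2, b = 0:
  (a -> b): 0.2 > 0, so result = 0
  ((a -> b) -> a): 0 ≤ 0.2, so result = 1
  (((a -> b) -> a) -> b): 1 > 0, so result = 0
  ((((a -> b) -> a) -> b) -> b): 0 ≤ 0, so result = 1
  (((((a -> b) -> a) -> b) -> b) -> b): 1 > 0, so result = 0
  ((((((a -> b) -> a) -> b) -> b) -> b) -> a): 0 ≤ 0.2, so result = 1
  (((((((a -> b) -> a) -> b) -> b) -> b) -> a) -> a): 1 > 0.2, so result = 0.2
Checking all 36 assignments confirms none give a value below 0.20.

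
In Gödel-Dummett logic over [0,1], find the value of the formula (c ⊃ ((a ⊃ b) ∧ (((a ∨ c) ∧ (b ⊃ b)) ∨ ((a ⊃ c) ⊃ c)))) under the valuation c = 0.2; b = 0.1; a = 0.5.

(a ⊃ b): 0.5 > 0.1, so result = 0.1
(a ∨ c) = max(0.5, 0.2) = 0.5
(b ⊃ b): 0.1 ≤ 0.1, so result = 1
((a ∨ c) ∧ (b ⊃ b)) = min(0.5, 1) = 0.5
(a ⊃ c): 0.5 > 0.2, so result = 0.2
((a ⊃ c) ⊃ c): 0.2 ≤ 0.2, so result = 1
(((a ∨ c) ∧ (b ⊃ b)) ∨ ((a ⊃ c) ⊃ c)) = max(0.5, 1) = 1
((a ⊃ b) ∧ (((a ∨ c) ∧ (b ⊃ b)) ∨ ((a ⊃ c) ⊃ c))) = min(0.1, 1) = 0.1
(c ⊃ ((a ⊃ b) ∧ (((a ∨ c) ∧ (b ⊃ b)) ∨ ((a ⊃ c) ⊃ c)))): 0.2 > 0.1, so result = 0.1

0.10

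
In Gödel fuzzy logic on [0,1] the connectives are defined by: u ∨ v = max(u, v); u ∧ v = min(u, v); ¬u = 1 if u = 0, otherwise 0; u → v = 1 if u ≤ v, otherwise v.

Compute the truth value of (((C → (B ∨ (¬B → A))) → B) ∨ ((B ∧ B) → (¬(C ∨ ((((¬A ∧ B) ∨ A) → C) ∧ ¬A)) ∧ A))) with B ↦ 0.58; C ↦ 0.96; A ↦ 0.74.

¬B: Gödel ¬ of 0.58 = 0 (operand ≠ 0)
(¬B → A): 0 ≤ 0.74, so result = 1
(B ∨ (¬B → A)) = max(0.58, 1) = 1
(C → (B ∨ (¬B → A))): 0.96 ≤ 1, so result = 1
((C → (B ∨ (¬B → A))) → B): 1 > 0.58, so result = 0.58
(B ∧ B) = min(0.58, 0.58) = 0.58
¬A: Gödel ¬ of 0.74 = 0 (operand ≠ 0)
(¬A ∧ B) = min(0, 0.58) = 0
((¬A ∧ B) ∨ A) = max(0, 0.74) = 0.74
(((¬A ∧ B) ∨ A) → C): 0.74 ≤ 0.96, so result = 1
¬A: Gödel ¬ of 0.74 = 0 (operand ≠ 0)
((((¬A ∧ B) ∨ A) → C) ∧ ¬A) = min(1, 0) = 0
(C ∨ ((((¬A ∧ B) ∨ A) → C) ∧ ¬A)) = max(0.96, 0) = 0.96
¬(C ∨ ((((¬A ∧ B) ∨ A) → C) ∧ ¬A)): Gödel ¬ of 0.96 = 0 (operand ≠ 0)
(¬(C ∨ ((((¬A ∧ B) ∨ A) → C) ∧ ¬A)) ∧ A) = min(0, 0.74) = 0
((B ∧ B) → (¬(C ∨ ((((¬A ∧ B) ∨ A) → C) ∧ ¬A)) ∧ A)): 0.58 > 0, so result = 0
(((C → (B ∨ (¬B → A))) → B) ∨ ((B ∧ B) → (¬(C ∨ ((((¬A ∧ B) ∨ A) → C) ∧ ¬A)) ∧ A))) = max(0.58, 0) = 0.58

0.58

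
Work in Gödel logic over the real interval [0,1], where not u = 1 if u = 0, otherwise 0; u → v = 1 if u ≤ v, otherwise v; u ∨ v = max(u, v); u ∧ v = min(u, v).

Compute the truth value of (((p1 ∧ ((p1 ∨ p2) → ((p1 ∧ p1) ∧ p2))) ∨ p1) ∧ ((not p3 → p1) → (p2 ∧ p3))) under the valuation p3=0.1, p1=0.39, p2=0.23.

(p1 ∨ p2) = max(0.39, 0.23) = 0.39
(p1 ∧ p1) = min(0.39, 0.39) = 0.39
((p1 ∧ p1) ∧ p2) = min(0.39, 0.23) = 0.23
((p1 ∨ p2) → ((p1 ∧ p1) ∧ p2)): 0.39 > 0.23, so result = 0.23
(p1 ∧ ((p1 ∨ p2) → ((p1 ∧ p1) ∧ p2))) = min(0.39, 0.23) = 0.23
((p1 ∧ ((p1 ∨ p2) → ((p1 ∧ p1) ∧ p2))) ∨ p1) = max(0.23, 0.39) = 0.39
not p3: Gödel ¬ of 0.1 = 0 (operand ≠ 0)
(not p3 → p1): 0 ≤ 0.39, so result = 1
(p2 ∧ p3) = min(0.23, 0.1) = 0.1
((not p3 → p1) → (p2 ∧ p3)): 1 > 0.1, so result = 0.1
(((p1 ∧ ((p1 ∨ p2) → ((p1 ∧ p1) ∧ p2))) ∨ p1) ∧ ((not p3 → p1) → (p2 ∧ p3))) = min(0.39, 0.1) = 0.1

0.10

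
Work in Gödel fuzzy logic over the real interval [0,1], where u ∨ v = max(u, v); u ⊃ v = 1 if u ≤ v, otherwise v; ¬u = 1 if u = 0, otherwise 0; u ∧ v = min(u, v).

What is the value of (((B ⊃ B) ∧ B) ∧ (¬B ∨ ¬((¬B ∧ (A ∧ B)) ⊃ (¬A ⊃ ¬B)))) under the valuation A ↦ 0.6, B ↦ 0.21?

(B ⊃ B): 0.21 ≤ 0.21, so result = 1
((B ⊃ B) ∧ B) = min(1, 0.21) = 0.21
¬B: Gödel ¬ of 0.21 = 0 (operand ≠ 0)
¬B: Gödel ¬ of 0.21 = 0 (operand ≠ 0)
(A ∧ B) = min(0.6, 0.21) = 0.21
(¬B ∧ (A ∧ B)) = min(0, 0.21) = 0
¬A: Gödel ¬ of 0.6 = 0 (operand ≠ 0)
¬B: Gödel ¬ of 0.21 = 0 (operand ≠ 0)
(¬A ⊃ ¬B): 0 ≤ 0, so result = 1
((¬B ∧ (A ∧ B)) ⊃ (¬A ⊃ ¬B)): 0 ≤ 1, so result = 1
¬((¬B ∧ (A ∧ B)) ⊃ (¬A ⊃ ¬B)): Gödel ¬ of 1 = 0 (operand ≠ 0)
(¬B ∨ ¬((¬B ∧ (A ∧ B)) ⊃ (¬A ⊃ ¬B))) = max(0, 0) = 0
(((B ⊃ B) ∧ B) ∧ (¬B ∨ ¬((¬B ∧ (A ∧ B)) ⊃ (¬A ⊃ ¬B)))) = min(0.21, 0) = 0

0.00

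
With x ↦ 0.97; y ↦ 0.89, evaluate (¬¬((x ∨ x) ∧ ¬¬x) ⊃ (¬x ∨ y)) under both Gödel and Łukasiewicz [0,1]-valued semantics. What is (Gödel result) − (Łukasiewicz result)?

-0.03

Gödel evaluation:
  (x ∨ x) = max(0.97, 0.97) = 0.97
  ¬x: Gödel ¬ of 0.97 = 0 (operand ≠ 0)
  ¬¬x: Gödel ¬ of 0 = 1 (operand is 0)
  ((x ∨ x) ∧ ¬¬x) = min(0.97, 1) = 0.97
  ¬((x ∨ x) ∧ ¬¬x): Gödel ¬ of 0.97 = 0 (operand ≠ 0)
  ¬¬((x ∨ x) ∧ ¬¬x): Gödel ¬ of 0 = 1 (operand is 0)
  ¬x: Gödel ¬ of 0.97 = 0 (operand ≠ 0)
  (¬x ∨ y) = max(0, 0.89) = 0.89
  (¬¬((x ∨ x) ∧ ¬¬x) ⊃ (¬x ∨ y)): 1 > 0.89, so result = 0.89
  Gödel value = 0.89
Łukasiewicz evaluation:
  (x ∨ x) = max(0.97, 0.97) = 0.97
  ¬x: Łukasiewicz ¬ gives 1 − 0.97 = 0.03
  ¬¬x: Łukasiewicz ¬ gives 1 − 0.03 = 0.97
  ((x ∨ x) ∧ ¬¬x) = min(0.97, 0.97) = 0.97
  ¬((x ∨ x) ∧ ¬¬x): Łukasiewicz ¬ gives 1 − 0.97 = 0.03
  ¬¬((x ∨ x) ∧ ¬¬x): Łukasiewicz ¬ gives 1 − 0.03 = 0.97
  ¬x: Łukasiewicz ¬ gives 1 − 0.97 = 0.03
  (¬x ∨ y) = max(0.03, 0.89) = 0.89
  (¬¬((x ∨ x) ∧ ¬¬x) ⊃ (¬x ∨ y)): min(1, 1 − 0.97 + 0.89) = 0.92
  Łukasiewicz value = 0.92
Difference: 0.89 − 0.92 = -0.03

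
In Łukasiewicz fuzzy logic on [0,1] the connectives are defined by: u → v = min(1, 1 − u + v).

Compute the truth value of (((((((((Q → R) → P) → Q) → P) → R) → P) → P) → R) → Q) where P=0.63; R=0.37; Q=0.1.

0.36

(Q → R): min(1, 1 − 0.1 + 0.37) = 1
((Q → R) → P): min(1, 1 − 1 + 0.63) = 0.63
(((Q → R) → P) → Q): min(1, 1 − 0.63 + 0.1) = 0.47
((((Q → R) → P) → Q) → P): min(1, 1 − 0.47 + 0.63) = 1
(((((Q → R) → P) → Q) → P) → R): min(1, 1 − 1 + 0.37) = 0.37
((((((Q → R) → P) → Q) → P) → R) → P): min(1, 1 − 0.37 + 0.63) = 1
(((((((Q → R) → P) → Q) → P) → R) → P) → P): min(1, 1 − 1 + 0.63) = 0.63
((((((((Q → R) → P) → Q) → P) → R) → P) → P) → R): min(1, 1 − 0.63 + 0.37) = 0.74
(((((((((Q → R) → P) → Q) → P) → R) → P) → P) → R) → Q): min(1, 1 − 0.74 + 0.1) = 0.36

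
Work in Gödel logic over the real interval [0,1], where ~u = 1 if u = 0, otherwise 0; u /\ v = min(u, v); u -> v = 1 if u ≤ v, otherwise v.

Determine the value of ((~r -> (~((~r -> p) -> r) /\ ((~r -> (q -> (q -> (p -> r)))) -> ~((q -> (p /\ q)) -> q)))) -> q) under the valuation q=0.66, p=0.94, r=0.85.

0.66

~r: Gödel ¬ of 0.85 = 0 (operand ≠ 0)
~r: Gödel ¬ of 0.85 = 0 (operand ≠ 0)
(~r -> p): 0 ≤ 0.94, so result = 1
((~r -> p) -> r): 1 > 0.85, so result = 0.85
~((~r -> p) -> r): Gödel ¬ of 0.85 = 0 (operand ≠ 0)
~r: Gödel ¬ of 0.85 = 0 (operand ≠ 0)
(p -> r): 0.94 > 0.85, so result = 0.85
(q -> (p -> r)): 0.66 ≤ 0.85, so result = 1
(q -> (q -> (p -> r))): 0.66 ≤ 1, so result = 1
(~r -> (q -> (q -> (p -> r)))): 0 ≤ 1, so result = 1
(p /\ q) = min(0.94, 0.66) = 0.66
(q -> (p /\ q)): 0.66 ≤ 0.66, so result = 1
((q -> (p /\ q)) -> q): 1 > 0.66, so result = 0.66
~((q -> (p /\ q)) -> q): Gödel ¬ of 0.66 = 0 (operand ≠ 0)
((~r -> (q -> (q -> (p -> r)))) -> ~((q -> (p /\ q)) -> q)): 1 > 0, so result = 0
(~((~r -> p) -> r) /\ ((~r -> (q -> (q -> (p -> r)))) -> ~((q -> (p /\ q)) -> q))) = min(0, 0) = 0
(~r -> (~((~r -> p) -> r) /\ ((~r -> (q -> (q -> (p -> r)))) -> ~((q -> (p /\ q)) -> q)))): 0 ≤ 0, so result = 1
((~r -> (~((~r -> p) -> r) /\ ((~r -> (q -> (q -> (p -> r)))) -> ~((q -> (p /\ q)) -> q)))) -> q): 1 > 0.66, so result = 0.66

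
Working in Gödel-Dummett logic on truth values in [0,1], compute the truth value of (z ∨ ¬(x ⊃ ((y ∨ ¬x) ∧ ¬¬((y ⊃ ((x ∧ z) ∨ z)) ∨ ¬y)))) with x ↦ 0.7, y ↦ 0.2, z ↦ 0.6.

¬x: Gödel ¬ of 0.7 = 0 (operand ≠ 0)
(y ∨ ¬x) = max(0.2, 0) = 0.2
(x ∧ z) = min(0.7, 0.6) = 0.6
((x ∧ z) ∨ z) = max(0.6, 0.6) = 0.6
(y ⊃ ((x ∧ z) ∨ z)): 0.2 ≤ 0.6, so result = 1
¬y: Gödel ¬ of 0.2 = 0 (operand ≠ 0)
((y ⊃ ((x ∧ z) ∨ z)) ∨ ¬y) = max(1, 0) = 1
¬((y ⊃ ((x ∧ z) ∨ z)) ∨ ¬y): Gödel ¬ of 1 = 0 (operand ≠ 0)
¬¬((y ⊃ ((x ∧ z) ∨ z)) ∨ ¬y): Gödel ¬ of 0 = 1 (operand is 0)
((y ∨ ¬x) ∧ ¬¬((y ⊃ ((x ∧ z) ∨ z)) ∨ ¬y)) = min(0.2, 1) = 0.2
(x ⊃ ((y ∨ ¬x) ∧ ¬¬((y ⊃ ((x ∧ z) ∨ z)) ∨ ¬y))): 0.7 > 0.2, so result = 0.2
¬(x ⊃ ((y ∨ ¬x) ∧ ¬¬((y ⊃ ((x ∧ z) ∨ z)) ∨ ¬y))): Gödel ¬ of 0.2 = 0 (operand ≠ 0)
(z ∨ ¬(x ⊃ ((y ∨ ¬x) ∧ ¬¬((y ⊃ ((x ∧ z) ∨ z)) ∨ ¬y)))) = max(0.6, 0) = 0.6

0.60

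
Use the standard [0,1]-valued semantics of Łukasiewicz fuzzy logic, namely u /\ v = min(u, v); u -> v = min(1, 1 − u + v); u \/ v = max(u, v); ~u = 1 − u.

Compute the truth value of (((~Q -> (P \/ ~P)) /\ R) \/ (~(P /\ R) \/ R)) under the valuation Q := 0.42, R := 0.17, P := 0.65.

0.83

~Q: Łukasiewicz ¬ gives 1 − 0.42 = 0.58
~P: Łukasiewicz ¬ gives 1 − 0.65 = 0.35
(P \/ ~P) = max(0.65, 0.35) = 0.65
(~Q -> (P \/ ~P)): min(1, 1 − 0.58 + 0.65) = 1
((~Q -> (P \/ ~P)) /\ R) = min(1, 0.17) = 0.17
(P /\ R) = min(0.65, 0.17) = 0.17
~(P /\ R): Łukasiewicz ¬ gives 1 − 0.17 = 0.83
(~(P /\ R) \/ R) = max(0.83, 0.17) = 0.83
(((~Q -> (P \/ ~P)) /\ R) \/ (~(P /\ R) \/ R)) = max(0.17, 0.83) = 0.83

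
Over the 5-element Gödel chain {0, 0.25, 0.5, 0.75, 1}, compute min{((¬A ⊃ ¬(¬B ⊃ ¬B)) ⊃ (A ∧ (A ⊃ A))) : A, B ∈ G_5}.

The minimum is attained at A = 0.25, B = 0:
  ¬A: Gödel ¬ of 0.25 = 0 (operand ≠ 0)
  ¬B: Gödel ¬ of 0 = 1 (operand is 0)
  ¬B: Gödel ¬ of 0 = 1 (operand is 0)
  (¬B ⊃ ¬B): 1 ≤ 1, so result = 1
  ¬(¬B ⊃ ¬B): Gödel ¬ of 1 = 0 (operand ≠ 0)
  (¬A ⊃ ¬(¬B ⊃ ¬B)): 0 ≤ 0, so result = 1
  (A ⊃ A): 0.25 ≤ 0.25, so result = 1
  (A ∧ (A ⊃ A)) = min(0.25, 1) = 0.25
  ((¬A ⊃ ¬(¬B ⊃ ¬B)) ⊃ (A ∧ (A ⊃ A))): 1 > 0.25, so result = 0.25
Checking all 25 assignments confirms none give a value below 0.25.

0.25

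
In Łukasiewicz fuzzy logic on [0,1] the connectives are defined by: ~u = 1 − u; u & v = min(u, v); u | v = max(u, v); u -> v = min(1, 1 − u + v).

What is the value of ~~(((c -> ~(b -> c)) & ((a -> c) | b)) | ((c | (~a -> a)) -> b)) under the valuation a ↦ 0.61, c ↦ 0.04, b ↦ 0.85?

(b -> c): min(1, 1 − 0.85 + 0.04) = 0.19
~(b -> c): Łukasiewicz ¬ gives 1 − 0.19 = 0.81
(c -> ~(b -> c)): min(1, 1 − 0.04 + 0.81) = 1
(a -> c): min(1, 1 − 0.61 + 0.04) = 0.43
((a -> c) | b) = max(0.43, 0.85) = 0.85
((c -> ~(b -> c)) & ((a -> c) | b)) = min(1, 0.85) = 0.85
~a: Łukasiewicz ¬ gives 1 − 0.61 = 0.39
(~a -> a): min(1, 1 − 0.39 + 0.61) = 1
(c | (~a -> a)) = max(0.04, 1) = 1
((c | (~a -> a)) -> b): min(1, 1 − 1 + 0.85) = 0.85
(((c -> ~(b -> c)) & ((a -> c) | b)) | ((c | (~a -> a)) -> b)) = max(0.85, 0.85) = 0.85
~(((c -> ~(b -> c)) & ((a -> c) | b)) | ((c | (~a -> a)) -> b)): Łukasiewicz ¬ gives 1 − 0.85 = 0.15
~~(((c -> ~(b -> c)) & ((a -> c) | b)) | ((c | (~a -> a)) -> b)): Łukasiewicz ¬ gives 1 − 0.15 = 0.85

0.85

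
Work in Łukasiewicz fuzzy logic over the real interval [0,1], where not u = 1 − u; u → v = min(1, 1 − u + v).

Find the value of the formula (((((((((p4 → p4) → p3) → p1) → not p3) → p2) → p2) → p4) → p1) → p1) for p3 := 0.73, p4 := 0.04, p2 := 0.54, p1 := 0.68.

(p4 → p4): min(1, 1 − 0.04 + 0.04) = 1
((p4 → p4) → p3): min(1, 1 − 1 + 0.73) = 0.73
(((p4 → p4) → p3) → p1): min(1, 1 − 0.73 + 0.68) = 0.95
not p3: Łukasiewicz ¬ gives 1 − 0.73 = 0.27
((((p4 → p4) → p3) → p1) → not p3): min(1, 1 − 0.95 + 0.27) = 0.32
(((((p4 → p4) → p3) → p1) → not p3) → p2): min(1, 1 − 0.32 + 0.54) = 1
((((((p4 → p4) → p3) → p1) → not p3) → p2) → p2): min(1, 1 − 1 + 0.54) = 0.54
(((((((p4 → p4) → p3) → p1) → not p3) → p2) → p2) → p4): min(1, 1 − 0.54 + 0.04) = 0.5
((((((((p4 → p4) → p3) → p1) → not p3) → p2) → p2) → p4) → p1): min(1, 1 − 0.5 + 0.68) = 1
(((((((((p4 → p4) → p3) → p1) → not p3) → p2) → p2) → p4) → p1) → p1): min(1, 1 − 1 + 0.68) = 0.68

0.68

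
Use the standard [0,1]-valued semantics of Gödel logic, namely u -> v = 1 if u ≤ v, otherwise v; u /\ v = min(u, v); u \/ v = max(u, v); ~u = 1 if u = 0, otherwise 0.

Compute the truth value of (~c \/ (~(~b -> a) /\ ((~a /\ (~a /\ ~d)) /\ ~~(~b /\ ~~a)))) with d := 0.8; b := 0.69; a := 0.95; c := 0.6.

~c: Gödel ¬ of 0.6 = 0 (operand ≠ 0)
~b: Gödel ¬ of 0.69 = 0 (operand ≠ 0)
(~b -> a): 0 ≤ 0.95, so result = 1
~(~b -> a): Gödel ¬ of 1 = 0 (operand ≠ 0)
~a: Gödel ¬ of 0.95 = 0 (operand ≠ 0)
~a: Gödel ¬ of 0.95 = 0 (operand ≠ 0)
~d: Gödel ¬ of 0.8 = 0 (operand ≠ 0)
(~a /\ ~d) = min(0, 0) = 0
(~a /\ (~a /\ ~d)) = min(0, 0) = 0
~b: Gödel ¬ of 0.69 = 0 (operand ≠ 0)
~a: Gödel ¬ of 0.95 = 0 (operand ≠ 0)
~~a: Gödel ¬ of 0 = 1 (operand is 0)
(~b /\ ~~a) = min(0, 1) = 0
~(~b /\ ~~a): Gödel ¬ of 0 = 1 (operand is 0)
~~(~b /\ ~~a): Gödel ¬ of 1 = 0 (operand ≠ 0)
((~a /\ (~a /\ ~d)) /\ ~~(~b /\ ~~a)) = min(0, 0) = 0
(~(~b -> a) /\ ((~a /\ (~a /\ ~d)) /\ ~~(~b /\ ~~a))) = min(0, 0) = 0
(~c \/ (~(~b -> a) /\ ((~a /\ (~a /\ ~d)) /\ ~~(~b /\ ~~a)))) = max(0, 0) = 0

0.00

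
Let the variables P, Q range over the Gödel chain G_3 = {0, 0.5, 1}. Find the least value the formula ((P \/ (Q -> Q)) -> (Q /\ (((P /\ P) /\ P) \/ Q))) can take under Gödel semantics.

The minimum is attained at P = 0, Q = 0:
  (Q -> Q): 0 ≤ 0, so result = 1
  (P \/ (Q -> Q)) = max(0, 1) = 1
  (P /\ P) = min(0, 0) = 0
  ((P /\ P) /\ P) = min(0, 0) = 0
  (((P /\ P) /\ P) \/ Q) = max(0, 0) = 0
  (Q /\ (((P /\ P) /\ P) \/ Q)) = min(0, 0) = 0
  ((P \/ (Q -> Q)) -> (Q /\ (((P /\ P) /\ P) \/ Q))): 1 > 0, so result = 0
Checking all 9 assignments confirms none give a value below 0.00.

0.00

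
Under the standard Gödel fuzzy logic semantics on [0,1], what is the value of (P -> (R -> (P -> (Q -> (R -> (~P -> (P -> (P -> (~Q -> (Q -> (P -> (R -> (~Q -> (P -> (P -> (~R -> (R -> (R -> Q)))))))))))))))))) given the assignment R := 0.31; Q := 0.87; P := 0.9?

~P: Gödel ¬ of 0.9 = 0 (operand ≠ 0)
~Q: Gödel ¬ of 0.87 = 0 (operand ≠ 0)
~Q: Gödel ¬ of 0.87 = 0 (operand ≠ 0)
~R: Gödel ¬ of 0.31 = 0 (operand ≠ 0)
(R -> Q): 0.31 ≤ 0.87, so result = 1
(R -> (R -> Q)): 0.31 ≤ 1, so result = 1
(~R -> (R -> (R -> Q))): 0 ≤ 1, so result = 1
(P -> (~R -> (R -> (R -> Q)))): 0.9 ≤ 1, so result = 1
(P -> (P -> (~R -> (R -> (R -> Q))))): 0.9 ≤ 1, so result = 1
(~Q -> (P -> (P -> (~R -> (R -> (R -> Q)))))): 0 ≤ 1, so result = 1
(R -> (~Q -> (P -> (P -> (~R -> (R -> (R -> Q))))))): 0.31 ≤ 1, so result = 1
(P -> (R -> (~Q -> (P -> (P -> (~R -> (R -> (R -> Q)))))))): 0.9 ≤ 1, so result = 1
(Q -> (P -> (R -> (~Q -> (P -> (P -> (~R -> (R -> (R -> Q))))))))): 0.87 ≤ 1, so result = 1
(~Q -> (Q -> (P -> (R -> (~Q -> (P -> (P -> (~R -> (R -> (R -> Q)))))))))): 0 ≤ 1, so result = 1
(P -> (~Q -> (Q -> (P -> (R -> (~Q -> (P -> (P -> (~R -> (R -> (R -> Q))))))))))): 0.9 ≤ 1, so result = 1
(P -> (P -> (~Q -> (Q -> (P -> (R -> (~Q -> (P -> (P -> (~R -> (R -> (R -> Q)))))))))))): 0.9 ≤ 1, so result = 1
(~P -> (P -> (P -> (~Q -> (Q -> (P -> (R -> (~Q -> (P -> (P -> (~R -> (R -> (R -> Q))))))))))))): 0 ≤ 1, so result = 1
(R -> (~P -> (P -> (P -> (~Q -> (Q -> (P -> (R -> (~Q -> (P -> (P -> (~R -> (R -> (R -> Q)))))))))))))): 0.31 ≤ 1, so result = 1
(Q -> (R -> (~P -> (P -> (P -> (~Q -> (Q -> (P -> (R -> (~Q -> (P -> (P -> (~R -> (R -> (R -> Q))))))))))))))): 0.87 ≤ 1, so result = 1
(P -> (Q -> (R -> (~P -> (P -> (P -> (~Q -> (Q -> (P -> (R -> (~Q -> (P -> (P -> (~R -> (R -> (R -> Q)))))))))))))))): 0.9 ≤ 1, so result = 1
(R -> (P -> (Q -> (R -> (~P -> (P -> (P -> (~Q -> (Q -> (P -> (R -> (~Q -> (P -> (P -> (~R -> (R -> (R -> Q))))))))))))))))): 0.31 ≤ 1, so result = 1
(P -> (R -> (P -> (Q -> (R -> (~P -> (P -> (P -> (~Q -> (Q -> (P -> (R -> (~Q -> (P -> (P -> (~R -> (R -> (R -> Q)))))))))))))))))): 0.9 ≤ 1, so result = 1

1.00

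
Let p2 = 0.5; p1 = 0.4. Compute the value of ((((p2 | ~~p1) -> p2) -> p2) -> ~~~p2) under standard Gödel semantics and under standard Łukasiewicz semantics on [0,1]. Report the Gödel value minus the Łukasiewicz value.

Gödel evaluation:
  ~p1: Gödel ¬ of 0.4 = 0 (operand ≠ 0)
  ~~p1: Gödel ¬ of 0 = 1 (operand is 0)
  (p2 | ~~p1) = max(0.5, 1) = 1
  ((p2 | ~~p1) -> p2): 1 > 0.5, so result = 0.5
  (((p2 | ~~p1) -> p2) -> p2): 0.5 ≤ 0.5, so result = 1
  ~p2: Gödel ¬ of 0.5 = 0 (operand ≠ 0)
  ~~p2: Gödel ¬ of 0 = 1 (operand is 0)
  ~~~p2: Gödel ¬ of 1 = 0 (operand ≠ 0)
  ((((p2 | ~~p1) -> p2) -> p2) -> ~~~p2): 1 > 0, so result = 0
  Gödel value = 0
Łukasiewicz evaluation:
  ~p1: Łukasiewicz ¬ gives 1 − 0.4 = 0.6
  ~~p1: Łukasiewicz ¬ gives 1 − 0.6 = 0.4
  (p2 | ~~p1) = max(0.5, 0.4) = 0.5
  ((p2 | ~~p1) -> p2): min(1, 1 − 0.5 + 0.5) = 1
  (((p2 | ~~p1) -> p2) -> p2): min(1, 1 − 1 + 0.5) = 0.5
  ~p2: Łukasiewicz ¬ gives 1 − 0.5 = 0.5
  ~~p2: Łukasiewicz ¬ gives 1 − 0.5 = 0.5
  ~~~p2: Łukasiewicz ¬ gives 1 − 0.5 = 0.5
  ((((p2 | ~~p1) -> p2) -> p2) -> ~~~p2): min(1, 1 − 0.5 + 0.5) = 1
  Łukasiewicz value = 1
Difference: 0 − 1 = -1.00

-1.00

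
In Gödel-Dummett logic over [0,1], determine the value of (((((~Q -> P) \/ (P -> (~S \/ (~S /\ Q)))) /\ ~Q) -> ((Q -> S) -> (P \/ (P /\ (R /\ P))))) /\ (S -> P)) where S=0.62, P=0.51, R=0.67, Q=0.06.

0.51

~Q: Gödel ¬ of 0.06 = 0 (operand ≠ 0)
(~Q -> P): 0 ≤ 0.51, so result = 1
~S: Gödel ¬ of 0.62 = 0 (operand ≠ 0)
~S: Gödel ¬ of 0.62 = 0 (operand ≠ 0)
(~S /\ Q) = min(0, 0.06) = 0
(~S \/ (~S /\ Q)) = max(0, 0) = 0
(P -> (~S \/ (~S /\ Q))): 0.51 > 0, so result = 0
((~Q -> P) \/ (P -> (~S \/ (~S /\ Q)))) = max(1, 0) = 1
~Q: Gödel ¬ of 0.06 = 0 (operand ≠ 0)
(((~Q -> P) \/ (P -> (~S \/ (~S /\ Q)))) /\ ~Q) = min(1, 0) = 0
(Q -> S): 0.06 ≤ 0.62, so result = 1
(R /\ P) = min(0.67, 0.51) = 0.51
(P /\ (R /\ P)) = min(0.51, 0.51) = 0.51
(P \/ (P /\ (R /\ P))) = max(0.51, 0.51) = 0.51
((Q -> S) -> (P \/ (P /\ (R /\ P)))): 1 > 0.51, so result = 0.51
((((~Q -> P) \/ (P -> (~S \/ (~S /\ Q)))) /\ ~Q) -> ((Q -> S) -> (P \/ (P /\ (R /\ P))))): 0 ≤ 0.51, so result = 1
(S -> P): 0.62 > 0.51, so result = 0.51
(((((~Q -> P) \/ (P -> (~S \/ (~S /\ Q)))) /\ ~Q) -> ((Q -> S) -> (P \/ (P /\ (R /\ P))))) /\ (S -> P)) = min(1, 0.51) = 0.51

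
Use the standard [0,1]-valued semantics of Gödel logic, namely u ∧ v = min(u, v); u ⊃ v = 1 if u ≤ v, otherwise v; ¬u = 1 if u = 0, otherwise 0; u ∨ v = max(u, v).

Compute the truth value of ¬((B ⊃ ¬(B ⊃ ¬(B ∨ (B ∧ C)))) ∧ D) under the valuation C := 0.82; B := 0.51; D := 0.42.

(B ∧ C) = min(0.51, 0.82) = 0.51
(B ∨ (B ∧ C)) = max(0.51, 0.51) = 0.51
¬(B ∨ (B ∧ C)): Gödel ¬ of 0.51 = 0 (operand ≠ 0)
(B ⊃ ¬(B ∨ (B ∧ C))): 0.51 > 0, so result = 0
¬(B ⊃ ¬(B ∨ (B ∧ C))): Gödel ¬ of 0 = 1 (operand is 0)
(B ⊃ ¬(B ⊃ ¬(B ∨ (B ∧ C)))): 0.51 ≤ 1, so result = 1
((B ⊃ ¬(B ⊃ ¬(B ∨ (B ∧ C)))) ∧ D) = min(1, 0.42) = 0.42
¬((B ⊃ ¬(B ⊃ ¬(B ∨ (B ∧ C)))) ∧ D): Gödel ¬ of 0.42 = 0 (operand ≠ 0)

0.00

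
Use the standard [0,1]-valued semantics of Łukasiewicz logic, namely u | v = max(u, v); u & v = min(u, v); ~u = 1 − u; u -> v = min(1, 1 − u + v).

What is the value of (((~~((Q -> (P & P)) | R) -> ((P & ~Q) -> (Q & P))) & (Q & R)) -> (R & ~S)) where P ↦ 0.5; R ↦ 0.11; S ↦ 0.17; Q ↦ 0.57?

(P & P) = min(0.5, 0.5) = 0.5
(Q -> (P & P)): min(1, 1 − 0.57 + 0.5) = 0.93
((Q -> (P & P)) | R) = max(0.93, 0.11) = 0.93
~((Q -> (P & P)) | R): Łukasiewicz ¬ gives 1 − 0.93 = 0.07
~~((Q -> (P & P)) | R): Łukasiewicz ¬ gives 1 − 0.07 = 0.93
~Q: Łukasiewicz ¬ gives 1 − 0.57 = 0.43
(P & ~Q) = min(0.5, 0.43) = 0.43
(Q & P) = min(0.57, 0.5) = 0.5
((P & ~Q) -> (Q & P)): min(1, 1 − 0.43 + 0.5) = 1
(~~((Q -> (P & P)) | R) -> ((P & ~Q) -> (Q & P))): min(1, 1 − 0.93 + 1) = 1
(Q & R) = min(0.57, 0.11) = 0.11
((~~((Q -> (P & P)) | R) -> ((P & ~Q) -> (Q & P))) & (Q & R)) = min(1, 0.11) = 0.11
~S: Łukasiewicz ¬ gives 1 − 0.17 = 0.83
(R & ~S) = min(0.11, 0.83) = 0.11
(((~~((Q -> (P & P)) | R) -> ((P & ~Q) -> (Q & P))) & (Q & R)) -> (R & ~S)): min(1, 1 − 0.11 + 0.11) = 1

1.00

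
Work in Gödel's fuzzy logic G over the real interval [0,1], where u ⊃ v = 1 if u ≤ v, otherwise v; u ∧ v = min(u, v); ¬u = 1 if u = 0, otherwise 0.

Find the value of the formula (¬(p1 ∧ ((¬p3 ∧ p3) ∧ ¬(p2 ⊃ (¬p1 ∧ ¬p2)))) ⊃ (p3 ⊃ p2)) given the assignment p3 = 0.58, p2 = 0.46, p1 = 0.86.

0.46

¬p3: Gödel ¬ of 0.58 = 0 (operand ≠ 0)
(¬p3 ∧ p3) = min(0, 0.58) = 0
¬p1: Gödel ¬ of 0.86 = 0 (operand ≠ 0)
¬p2: Gödel ¬ of 0.46 = 0 (operand ≠ 0)
(¬p1 ∧ ¬p2) = min(0, 0) = 0
(p2 ⊃ (¬p1 ∧ ¬p2)): 0.46 > 0, so result = 0
¬(p2 ⊃ (¬p1 ∧ ¬p2)): Gödel ¬ of 0 = 1 (operand is 0)
((¬p3 ∧ p3) ∧ ¬(p2 ⊃ (¬p1 ∧ ¬p2))) = min(0, 1) = 0
(p1 ∧ ((¬p3 ∧ p3) ∧ ¬(p2 ⊃ (¬p1 ∧ ¬p2)))) = min(0.86, 0) = 0
¬(p1 ∧ ((¬p3 ∧ p3) ∧ ¬(p2 ⊃ (¬p1 ∧ ¬p2)))): Gödel ¬ of 0 = 1 (operand is 0)
(p3 ⊃ p2): 0.58 > 0.46, so result = 0.46
(¬(p1 ∧ ((¬p3 ∧ p3) ∧ ¬(p2 ⊃ (¬p1 ∧ ¬p2)))) ⊃ (p3 ⊃ p2)): 1 > 0.46, so result = 0.46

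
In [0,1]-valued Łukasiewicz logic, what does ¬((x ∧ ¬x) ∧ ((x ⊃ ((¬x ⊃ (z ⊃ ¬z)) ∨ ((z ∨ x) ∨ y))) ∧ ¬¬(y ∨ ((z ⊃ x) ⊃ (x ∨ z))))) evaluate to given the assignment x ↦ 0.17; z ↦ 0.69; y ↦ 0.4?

¬x: Łukasiewicz ¬ gives 1 − 0.17 = 0.83
(x ∧ ¬x) = min(0.17, 0.83) = 0.17
¬x: Łukasiewicz ¬ gives 1 − 0.17 = 0.83
¬z: Łukasiewicz ¬ gives 1 − 0.69 = 0.31
(z ⊃ ¬z): min(1, 1 − 0.69 + 0.31) = 0.62
(¬x ⊃ (z ⊃ ¬z)): min(1, 1 − 0.83 + 0.62) = 0.79
(z ∨ x) = max(0.69, 0.17) = 0.69
((z ∨ x) ∨ y) = max(0.69, 0.4) = 0.69
((¬x ⊃ (z ⊃ ¬z)) ∨ ((z ∨ x) ∨ y)) = max(0.79, 0.69) = 0.79
(x ⊃ ((¬x ⊃ (z ⊃ ¬z)) ∨ ((z ∨ x) ∨ y))): min(1, 1 − 0.17 + 0.79) = 1
(z ⊃ x): min(1, 1 − 0.69 + 0.17) = 0.48
(x ∨ z) = max(0.17, 0.69) = 0.69
((z ⊃ x) ⊃ (x ∨ z)): min(1, 1 − 0.48 + 0.69) = 1
(y ∨ ((z ⊃ x) ⊃ (x ∨ z))) = max(0.4, 1) = 1
¬(y ∨ ((z ⊃ x) ⊃ (x ∨ z))): Łukasiewicz ¬ gives 1 − 1 = 0
¬¬(y ∨ ((z ⊃ x) ⊃ (x ∨ z))): Łukasiewicz ¬ gives 1 − 0 = 1
((x ⊃ ((¬x ⊃ (z ⊃ ¬z)) ∨ ((z ∨ x) ∨ y))) ∧ ¬¬(y ∨ ((z ⊃ x) ⊃ (x ∨ z)))) = min(1, 1) = 1
((x ∧ ¬x) ∧ ((x ⊃ ((¬x ⊃ (z ⊃ ¬z)) ∨ ((z ∨ x) ∨ y))) ∧ ¬¬(y ∨ ((z ⊃ x) ⊃ (x ∨ z))))) = min(0.17, 1) = 0.17
¬((x ∧ ¬x) ∧ ((x ⊃ ((¬x ⊃ (z ⊃ ¬z)) ∨ ((z ∨ x) ∨ y))) ∧ ¬¬(y ∨ ((z ⊃ x) ⊃ (x ∨ z))))): Łukasiewicz ¬ gives 1 − 0.17 = 0.83

0.83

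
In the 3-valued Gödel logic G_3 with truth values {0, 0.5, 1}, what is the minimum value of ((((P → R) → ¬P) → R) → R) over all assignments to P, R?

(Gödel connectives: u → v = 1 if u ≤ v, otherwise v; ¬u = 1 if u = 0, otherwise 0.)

The minimum is attained at P = 0.5, R = 0.5:
  (P → R): 0.5 ≤ 0.5, so result = 1
  ¬P: Gödel ¬ of 0.5 = 0 (operand ≠ 0)
  ((P → R) → ¬P): 1 > 0, so result = 0
  (((P → R) → ¬P) → R): 0 ≤ 0.5, so result = 1
  ((((P → R) → ¬P) → R) → R): 1 > 0.5, so result = 0.5
Checking all 9 assignments confirms none give a value below 0.50.

0.50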